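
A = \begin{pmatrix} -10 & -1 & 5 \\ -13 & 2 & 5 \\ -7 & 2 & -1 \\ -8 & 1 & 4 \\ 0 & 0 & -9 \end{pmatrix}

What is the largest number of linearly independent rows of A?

Row reduce to echelon form.
R2 ← R2 − (13/10)·R1: [0, 33/10, -3/2]
R3 ← R3 − (7/10)·R1: [0, 27/10, -9/2]
R4 ← R4 − (4/5)·R1: [0, 9/5, 0]
R3 ← R3 − (9/11)·R2: [0, 0, -36/11]
R4 ← R4 − (6/11)·R2: [0, 0, 9/11]
R4 ← R4 + (1/4)·R3: [0, 0, 0]
R5 ← R5 − (11/4)·R3: [0, 0, 0]
Echelon form has 3 nonzero rows, so rank(A) = 3.
The rank gives the maximum number of linearly independent rows: 3.

3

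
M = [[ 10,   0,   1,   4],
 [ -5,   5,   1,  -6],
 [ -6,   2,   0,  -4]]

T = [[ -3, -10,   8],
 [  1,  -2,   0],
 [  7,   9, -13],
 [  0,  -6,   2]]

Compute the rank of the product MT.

First compute MT:
[[-23, -115,  75],
 [ 27,  85, -65],
 [ 20,  80, -56]]
Now row reduce the product.
R2 ← R2 + (27/23)·R1: [0, -50, 530/23]
R3 ← R3 + (20/23)·R1: [0, -20, 212/23]
R3 ← R3 − (2/5)·R2: [0, 0, 0]
2 nonzero rows, so rank(MT) = 2.

2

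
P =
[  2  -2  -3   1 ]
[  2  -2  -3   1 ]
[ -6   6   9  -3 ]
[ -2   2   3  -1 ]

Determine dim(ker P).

3

Row reduce to echelon form.
R2 ← R2 − R1: [0, 0, 0, 0]
R3 ← R3 + (3)·R1: [0, 0, 0, 0]
R4 ← R4 + R1: [0, 0, 0, 0]
1 nonzero row, so rank(P) = 1.
P has 4 columns; by rank–nullity, nullity = 4 − 1 = 3.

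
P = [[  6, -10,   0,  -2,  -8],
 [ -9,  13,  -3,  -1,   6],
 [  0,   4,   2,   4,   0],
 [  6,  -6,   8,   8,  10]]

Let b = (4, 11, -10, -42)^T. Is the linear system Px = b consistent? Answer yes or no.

Row reduce the augmented matrix [P | b].
R2 ← R2 + (3/2)·R1: [0, -2, -3, -4, -6, 17]
R4 ← R4 − R1: [0, 4, 8, 10, 18, -46]
R3 ← R3 + (2)·R2: [0, 0, -4, -4, -12, 24]
R4 ← R4 + (2)·R2: [0, 0, 2, 2, 6, -12]
R4 ← R4 + (1/2)·R3: [0, 0, 0, 0, 0, 0]
The echelon form has 3 nonzero rows, and every pivot lies in the first 5 columns, so rank(P) = rank([P|b]) = 3.
The system is consistent.

yes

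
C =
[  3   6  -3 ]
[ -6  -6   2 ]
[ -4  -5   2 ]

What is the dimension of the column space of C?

2

Row reduce to echelon form.
R2 ← R2 + (2)·R1: [0, 6, -4]
R3 ← R3 + (4/3)·R1: [0, 3, -2]
R3 ← R3 − (1/2)·R2: [0, 0, 0]
Echelon form has 2 nonzero rows, so rank(C) = 2.
The column space has dimension equal to the rank: 2.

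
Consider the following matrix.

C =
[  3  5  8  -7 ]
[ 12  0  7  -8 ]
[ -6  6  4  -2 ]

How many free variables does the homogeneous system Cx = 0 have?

2

Row reduce to echelon form.
R2 ← R2 − (4)·R1: [0, -20, -25, 20]
R3 ← R3 + (2)·R1: [0, 16, 20, -16]
R3 ← R3 + (4/5)·R2: [0, 0, 0, 0]
2 nonzero rows, so rank(C) = 2.
C has 4 columns; by rank–nullity, nullity = 4 − 2 = 2.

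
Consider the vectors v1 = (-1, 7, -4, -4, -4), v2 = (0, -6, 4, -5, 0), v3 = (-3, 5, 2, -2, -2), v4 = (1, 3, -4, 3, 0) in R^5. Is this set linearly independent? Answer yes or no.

no

Form the matrix with these vectors as rows and row reduce.
R3 ← R3 − (3)·R1: [0, -16, 14, 10, 10]
R4 ← R4 + R1: [0, 10, -8, -1, -4]
R3 ← R3 − (8/3)·R2: [0, 0, 10/3, 70/3, 10]
R4 ← R4 + (5/3)·R2: [0, 0, -4/3, -28/3, -4]
R4 ← R4 + (2/5)·R3: [0, 0, 0, 0, 0]
3 nonzero rows, so the 4 vectors span a space of dimension 3.
Since 3 < 4, the vectors are linearly dependent.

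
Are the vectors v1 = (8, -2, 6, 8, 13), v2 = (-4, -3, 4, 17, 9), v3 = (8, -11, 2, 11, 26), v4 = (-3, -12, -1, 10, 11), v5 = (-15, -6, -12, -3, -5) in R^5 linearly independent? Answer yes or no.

Form the matrix with these vectors as rows and row reduce.
R2 ← R2 + (1/2)·R1: [0, -4, 7, 21, 31/2]
R3 ← R3 − R1: [0, -9, -4, 3, 13]
R4 ← R4 + (3/8)·R1: [0, -51/4, 5/4, 13, 127/8]
R5 ← R5 + (15/8)·R1: [0, -39/4, -3/4, 12, 155/8]
R3 ← R3 − (9/4)·R2: [0, 0, -79/4, -177/4, -175/8]
R4 ← R4 − (51/16)·R2: [0, 0, -337/16, -863/16, -1073/32]
R5 ← R5 − (39/16)·R2: [0, 0, -285/16, -627/16, -589/32]
R4 ← R4 − (337/316)·R3: [0, 0, 0, -533/79, -806/79]
R5 ← R5 − (285/316)·R3: [0, 0, 0, 57/79, 209/158]
R5 ← R5 + (57/533)·R4: [0, 0, 0, 0, 19/82]
5 nonzero rows, so the 5 vectors span a space of dimension 5.
Since 5 = 5, the vectors are linearly independent.

yes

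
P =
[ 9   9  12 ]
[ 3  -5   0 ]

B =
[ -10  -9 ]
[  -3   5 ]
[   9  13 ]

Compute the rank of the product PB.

2

First compute PB:
[[ -9, 120],
 [-15, -52]]
Now row reduce the product.
R2 ← R2 − (5/3)·R1: [0, -252]
2 nonzero rows, so rank(PB) = 2.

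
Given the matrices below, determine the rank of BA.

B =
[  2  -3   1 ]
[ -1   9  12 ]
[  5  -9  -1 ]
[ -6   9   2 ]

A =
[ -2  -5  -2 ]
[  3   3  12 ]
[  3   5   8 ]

First compute BA:
[[-10, -14, -32],
 [ 65,  92, 206],
 [-40, -57, -126],
 [ 45,  67, 136]]
Now row reduce the product.
R2 ← R2 + (13/2)·R1: [0, 1, -2]
R3 ← R3 − (4)·R1: [0, -1, 2]
R4 ← R4 + (9/2)·R1: [0, 4, -8]
R3 ← R3 + R2: [0, 0, 0]
R4 ← R4 − (4)·R2: [0, 0, 0]
2 nonzero rows, so rank(BA) = 2.

2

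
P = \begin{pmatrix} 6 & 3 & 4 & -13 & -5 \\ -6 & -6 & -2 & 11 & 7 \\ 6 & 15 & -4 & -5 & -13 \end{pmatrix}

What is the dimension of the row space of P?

2

Row reduce to echelon form.
R2 ← R2 + R1: [0, -3, 2, -2, 2]
R3 ← R3 − R1: [0, 12, -8, 8, -8]
R3 ← R3 + (4)·R2: [0, 0, 0, 0, 0]
Echelon form has 2 nonzero rows, so rank(P) = 2.
The row space has dimension equal to the rank: 2.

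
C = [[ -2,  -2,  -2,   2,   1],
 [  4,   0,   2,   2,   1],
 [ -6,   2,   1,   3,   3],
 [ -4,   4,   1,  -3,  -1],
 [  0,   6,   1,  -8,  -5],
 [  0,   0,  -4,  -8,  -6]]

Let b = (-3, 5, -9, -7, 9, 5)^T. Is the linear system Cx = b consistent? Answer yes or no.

no

Row reduce the augmented matrix [C | b].
R2 ← R2 + (2)·R1: [0, -4, -2, 6, 3, -1]
R3 ← R3 − (3)·R1: [0, 8, 7, -3, 0, 0]
R4 ← R4 − (2)·R1: [0, 8, 5, -7, -3, -1]
R3 ← R3 + (2)·R2: [0, 0, 3, 9, 6, -2]
R4 ← R4 + (2)·R2: [0, 0, 1, 5, 3, -3]
R5 ← R5 + (3/2)·R2: [0, 0, -2, 1, -1/2, 15/2]
R4 ← R4 − (1/3)·R3: [0, 0, 0, 2, 1, -7/3]
R5 ← R5 + (2/3)·R3: [0, 0, 0, 7, 7/2, 37/6]
R6 ← R6 + (4/3)·R3: [0, 0, 0, 4, 2, 7/3]
R5 ← R5 − (7/2)·R4: [0, 0, 0, 0, 0, 43/3]
R6 ← R6 − (2)·R4: [0, 0, 0, 0, 0, 7]
R6 ← R6 − (21/43)·R5: [0, 0, 0, 0, 0, 0]
The echelon form has 5 nonzero rows; the last pivot sits in the augmented column, so rank(C) = 4 but rank([C|b]) = 5.
Since the ranks differ, the system is inconsistent.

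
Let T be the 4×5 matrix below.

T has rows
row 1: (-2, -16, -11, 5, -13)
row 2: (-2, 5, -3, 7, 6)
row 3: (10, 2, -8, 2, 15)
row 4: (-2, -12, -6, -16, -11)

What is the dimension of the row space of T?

4

Row reduce to echelon form.
R2 ← R2 − R1: [0, 21, 8, 2, 19]
R3 ← R3 + (5)·R1: [0, -78, -63, 27, -50]
R4 ← R4 − R1: [0, 4, 5, -21, 2]
R3 ← R3 + (26/7)·R2: [0, 0, -233/7, 241/7, 144/7]
R4 ← R4 − (4/21)·R2: [0, 0, 73/21, -449/21, -34/21]
R4 ← R4 + (73/699)·R3: [0, 0, 0, -4144/233, 370/699]
Echelon form has 4 nonzero rows, so rank(T) = 4.
The row space has dimension equal to the rank: 4.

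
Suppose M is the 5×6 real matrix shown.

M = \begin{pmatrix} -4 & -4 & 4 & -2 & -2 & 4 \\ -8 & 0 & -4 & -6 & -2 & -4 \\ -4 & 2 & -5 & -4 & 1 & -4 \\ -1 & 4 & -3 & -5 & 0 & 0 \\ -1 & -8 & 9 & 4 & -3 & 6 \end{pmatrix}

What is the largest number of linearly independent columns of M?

4

Row reduce to echelon form.
R2 ← R2 − (2)·R1: [0, 8, -12, -2, 2, -12]
R3 ← R3 − R1: [0, 6, -9, -2, 3, -8]
R4 ← R4 − (1/4)·R1: [0, 5, -4, -9/2, 1/2, -1]
R5 ← R5 − (1/4)·R1: [0, -7, 8, 9/2, -5/2, 5]
R3 ← R3 − (3/4)·R2: [0, 0, 0, -1/2, 3/2, 1]
R4 ← R4 − (5/8)·R2: [0, 0, 7/2, -13/4, -3/4, 13/2]
R5 ← R5 + (7/8)·R2: [0, 0, -5/2, 11/4, -3/4, -11/2]
Swap R3 ↔ R4
R5 ← R5 + (5/7)·R3: [0, 0, 0, 3/7, -9/7, -6/7]
R5 ← R5 + (6/7)·R4: [0, 0, 0, 0, 0, 0]
Echelon form has 4 nonzero rows, so rank(M) = 4.
The rank gives the maximum number of linearly independent columns: 4.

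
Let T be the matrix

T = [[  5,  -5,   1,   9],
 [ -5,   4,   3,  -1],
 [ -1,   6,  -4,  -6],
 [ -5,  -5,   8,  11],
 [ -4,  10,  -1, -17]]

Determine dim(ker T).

Row reduce to echelon form.
R2 ← R2 + R1: [0, -1, 4, 8]
R3 ← R3 + (1/5)·R1: [0, 5, -19/5, -21/5]
R4 ← R4 + R1: [0, -10, 9, 20]
R5 ← R5 + (4/5)·R1: [0, 6, -1/5, -49/5]
R3 ← R3 + (5)·R2: [0, 0, 81/5, 179/5]
R4 ← R4 − (10)·R2: [0, 0, -31, -60]
R5 ← R5 + (6)·R2: [0, 0, 119/5, 191/5]
R4 ← R4 + (155/81)·R3: [0, 0, 0, 689/81]
R5 ← R5 − (119/81)·R3: [0, 0, 0, -1166/81]
R5 ← R5 + (22/13)·R4: [0, 0, 0, 0]
4 nonzero rows, so rank(T) = 4.
T has 4 columns; by rank–nullity, nullity = 4 − 4 = 0.

0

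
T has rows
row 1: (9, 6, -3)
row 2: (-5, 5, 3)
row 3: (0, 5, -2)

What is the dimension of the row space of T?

3

Row reduce to echelon form.
R2 ← R2 + (5/9)·R1: [0, 25/3, 4/3]
R3 ← R3 − (3/5)·R2: [0, 0, -14/5]
Echelon form has 3 nonzero rows, so rank(T) = 3.
The row space has dimension equal to the rank: 3.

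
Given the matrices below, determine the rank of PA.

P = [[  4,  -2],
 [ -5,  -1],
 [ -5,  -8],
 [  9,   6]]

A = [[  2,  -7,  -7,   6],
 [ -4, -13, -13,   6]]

2

First compute PA:
[[ 16,  -2,  -2,  12],
 [ -6,  48,  48, -36],
 [ 22, 139, 139, -78],
 [ -6, -141, -141,  90]]
Now row reduce the product.
R2 ← R2 + (3/8)·R1: [0, 189/4, 189/4, -63/2]
R3 ← R3 − (11/8)·R1: [0, 567/4, 567/4, -189/2]
R4 ← R4 + (3/8)·R1: [0, -567/4, -567/4, 189/2]
R3 ← R3 − (3)·R2: [0, 0, 0, 0]
R4 ← R4 + (3)·R2: [0, 0, 0, 0]
2 nonzero rows, so rank(PA) = 2.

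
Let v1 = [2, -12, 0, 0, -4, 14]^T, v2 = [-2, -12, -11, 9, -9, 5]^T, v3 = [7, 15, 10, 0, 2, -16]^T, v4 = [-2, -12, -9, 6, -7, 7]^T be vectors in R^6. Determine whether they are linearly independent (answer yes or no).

yes

Form the matrix with these vectors as rows and row reduce.
R2 ← R2 + R1: [0, -24, -11, 9, -13, 19]
R3 ← R3 − (7/2)·R1: [0, 57, 10, 0, 16, -65]
R4 ← R4 + R1: [0, -24, -9, 6, -11, 21]
R3 ← R3 + (19/8)·R2: [0, 0, -129/8, 171/8, -119/8, -159/8]
R4 ← R4 − R2: [0, 0, 2, -3, 2, 2]
R4 ← R4 + (16/129)·R3: [0, 0, 0, -15/43, 20/129, -20/43]
4 nonzero rows, so the 4 vectors span a space of dimension 4.
Since 4 = 4, the vectors are linearly independent.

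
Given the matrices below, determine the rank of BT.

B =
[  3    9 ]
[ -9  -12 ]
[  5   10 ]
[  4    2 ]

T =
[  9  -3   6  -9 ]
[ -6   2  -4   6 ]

1

First compute BT:
[[-27,   9, -18,  27],
 [ -9,   3,  -6,   9],
 [-15,   5, -10,  15],
 [ 24,  -8,  16, -24]]
Now row reduce the product.
R2 ← R2 − (1/3)·R1: [0, 0, 0, 0]
R3 ← R3 − (5/9)·R1: [0, 0, 0, 0]
R4 ← R4 + (8/9)·R1: [0, 0, 0, 0]
1 nonzero row, so rank(BT) = 1.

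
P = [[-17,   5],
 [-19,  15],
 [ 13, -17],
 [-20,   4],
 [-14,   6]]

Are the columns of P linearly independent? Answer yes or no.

Row reduce P to echelon form.
R2 ← R2 − (19/17)·R1: [0, 160/17]
R3 ← R3 + (13/17)·R1: [0, -224/17]
R4 ← R4 − (20/17)·R1: [0, -32/17]
R5 ← R5 − (14/17)·R1: [0, 32/17]
R3 ← R3 + (7/5)·R2: [0, 0]
R4 ← R4 + (1/5)·R2: [0, 0]
R5 ← R5 − (1/5)·R2: [0, 0]
2 pivots among 2 columns.
Every column is a pivot column, so the columns are linearly independent.

yes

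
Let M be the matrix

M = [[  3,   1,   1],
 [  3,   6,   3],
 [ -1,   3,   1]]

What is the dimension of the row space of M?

Row reduce to echelon form.
R2 ← R2 − R1: [0, 5, 2]
R3 ← R3 + (1/3)·R1: [0, 10/3, 4/3]
R3 ← R3 − (2/3)·R2: [0, 0, 0]
Echelon form has 2 nonzero rows, so rank(M) = 2.
The row space has dimension equal to the rank: 2.

2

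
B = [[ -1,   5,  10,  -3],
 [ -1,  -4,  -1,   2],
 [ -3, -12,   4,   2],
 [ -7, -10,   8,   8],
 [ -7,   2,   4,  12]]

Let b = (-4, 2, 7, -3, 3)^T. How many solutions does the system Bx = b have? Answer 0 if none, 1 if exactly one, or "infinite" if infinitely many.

0

Row reduce the augmented matrix [B | b].
R2 ← R2 − R1: [0, -9, -11, 5, 6]
R3 ← R3 − (3)·R1: [0, -27, -26, 11, 19]
R4 ← R4 − (7)·R1: [0, -45, -62, 29, 25]
R5 ← R5 − (7)·R1: [0, -33, -66, 33, 31]
R3 ← R3 − (3)·R2: [0, 0, 7, -4, 1]
R4 ← R4 − (5)·R2: [0, 0, -7, 4, -5]
R5 ← R5 − (11/3)·R2: [0, 0, -77/3, 44/3, 9]
R4 ← R4 + R3: [0, 0, 0, 0, -4]
R5 ← R5 + (11/3)·R3: [0, 0, 0, 0, 38/3]
R5 ← R5 + (19/6)·R4: [0, 0, 0, 0, 0]
The echelon form has 4 nonzero rows; the last pivot sits in the augmented column, so rank(B) = 3 but rank([B|b]) = 4.
Since the ranks differ, the system is inconsistent.
It has no solutions.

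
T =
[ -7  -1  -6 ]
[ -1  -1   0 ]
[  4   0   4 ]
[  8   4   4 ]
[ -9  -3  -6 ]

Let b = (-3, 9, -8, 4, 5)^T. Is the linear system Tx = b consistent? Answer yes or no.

Row reduce the augmented matrix [T | b].
R2 ← R2 − (1/7)·R1: [0, -6/7, 6/7, 66/7]
R3 ← R3 + (4/7)·R1: [0, -4/7, 4/7, -68/7]
R4 ← R4 + (8/7)·R1: [0, 20/7, -20/7, 4/7]
R5 ← R5 − (9/7)·R1: [0, -12/7, 12/7, 62/7]
R3 ← R3 − (2/3)·R2: [0, 0, 0, -16]
R4 ← R4 + (10/3)·R2: [0, 0, 0, 32]
R5 ← R5 − (2)·R2: [0, 0, 0, -10]
R4 ← R4 + (2)·R3: [0, 0, 0, 0]
R5 ← R5 − (5/8)·R3: [0, 0, 0, 0]
The echelon form has 3 nonzero rows; the last pivot sits in the augmented column, so rank(T) = 2 but rank([T|b]) = 3.
Since the ranks differ, the system is inconsistent.

no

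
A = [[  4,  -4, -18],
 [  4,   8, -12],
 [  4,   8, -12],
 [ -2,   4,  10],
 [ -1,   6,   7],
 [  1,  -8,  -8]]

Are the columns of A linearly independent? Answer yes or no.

no

Row reduce A to echelon form.
R2 ← R2 − R1: [0, 12, 6]
R3 ← R3 − R1: [0, 12, 6]
R4 ← R4 + (1/2)·R1: [0, 2, 1]
R5 ← R5 + (1/4)·R1: [0, 5, 5/2]
R6 ← R6 − (1/4)·R1: [0, -7, -7/2]
R3 ← R3 − R2: [0, 0, 0]
R4 ← R4 − (1/6)·R2: [0, 0, 0]
R5 ← R5 − (5/12)·R2: [0, 0, 0]
R6 ← R6 + (7/12)·R2: [0, 0, 0]
2 pivots among 3 columns.
Only 2 < 3 pivot columns, so the columns are linearly dependent.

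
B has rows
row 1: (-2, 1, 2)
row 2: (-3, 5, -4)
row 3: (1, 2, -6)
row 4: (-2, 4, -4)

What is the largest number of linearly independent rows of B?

Row reduce to echelon form.
R2 ← R2 − (3/2)·R1: [0, 7/2, -7]
R3 ← R3 + (1/2)·R1: [0, 5/2, -5]
R4 ← R4 − R1: [0, 3, -6]
R3 ← R3 − (5/7)·R2: [0, 0, 0]
R4 ← R4 − (6/7)·R2: [0, 0, 0]
Echelon form has 2 nonzero rows, so rank(B) = 2.
The rank gives the maximum number of linearly independent rows: 2.

2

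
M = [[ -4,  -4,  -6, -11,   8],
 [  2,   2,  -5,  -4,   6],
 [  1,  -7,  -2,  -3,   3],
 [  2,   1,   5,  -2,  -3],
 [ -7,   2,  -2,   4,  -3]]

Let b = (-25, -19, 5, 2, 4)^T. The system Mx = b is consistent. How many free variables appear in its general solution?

0

Row reduce the augmented matrix [M | b].
R2 ← R2 + (1/2)·R1: [0, 0, -8, -19/2, 10, -63/2]
R3 ← R3 + (1/4)·R1: [0, -8, -7/2, -23/4, 5, -5/4]
R4 ← R4 + (1/2)·R1: [0, -1, 2, -15/2, 1, -21/2]
R5 ← R5 − (7/4)·R1: [0, 9, 17/2, 93/4, -17, 191/4]
Swap R2 ↔ R3
R4 ← R4 − (1/8)·R2: [0, 0, 39/16, -217/32, 3/8, -331/32]
R5 ← R5 + (9/8)·R2: [0, 0, 73/16, 537/32, -91/8, 1483/32]
R4 ← R4 + (39/128)·R3: [0, 0, 0, -2477/256, 219/64, -5105/256]
R5 ← R5 + (73/128)·R3: [0, 0, 0, 2909/256, -363/64, 7265/256]
R5 ← R5 + (2909/2477)·R4: [0, 0, 0, 0, -4095/2477, 12285/2477]
The echelon form has 5 nonzero rows, and every pivot lies in the first 5 columns, so rank(M) = rank([M|b]) = 5.
The system is consistent.
Free variables = (unknowns) − (rank) = 5 − 5 = 0.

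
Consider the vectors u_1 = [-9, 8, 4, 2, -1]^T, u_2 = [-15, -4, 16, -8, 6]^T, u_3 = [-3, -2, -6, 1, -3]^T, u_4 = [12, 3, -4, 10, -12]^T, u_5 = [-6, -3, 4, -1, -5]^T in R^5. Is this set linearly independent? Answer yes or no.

yes

Form the matrix with these vectors as rows and row reduce.
R2 ← R2 − (5/3)·R1: [0, -52/3, 28/3, -34/3, 23/3]
R3 ← R3 − (1/3)·R1: [0, -14/3, -22/3, 1/3, -8/3]
R4 ← R4 + (4/3)·R1: [0, 41/3, 4/3, 38/3, -40/3]
R5 ← R5 − (2/3)·R1: [0, -25/3, 4/3, -7/3, -13/3]
R3 ← R3 − (7/26)·R2: [0, 0, -128/13, 44/13, -123/26]
R4 ← R4 + (41/52)·R2: [0, 0, 113/13, 97/26, -379/52]
R5 ← R5 − (25/52)·R2: [0, 0, -41/13, 81/26, -417/52]
R4 ← R4 + (113/128)·R3: [0, 0, 0, 215/32, -2935/256]
R5 ← R5 − (41/128)·R3: [0, 0, 0, 65/32, -1665/256]
R5 ← R5 − (13/43)·R4: [0, 0, 0, 0, -1045/344]
5 nonzero rows, so the 5 vectors span a space of dimension 5.
Since 5 = 5, the vectors are linearly independent.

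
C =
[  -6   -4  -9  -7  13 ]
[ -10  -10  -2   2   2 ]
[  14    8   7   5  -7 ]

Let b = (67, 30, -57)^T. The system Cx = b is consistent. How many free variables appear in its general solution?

Row reduce the augmented matrix [C | b].
R2 ← R2 − (5/3)·R1: [0, -10/3, 13, 41/3, -59/3, -245/3]
R3 ← R3 + (7/3)·R1: [0, -4/3, -14, -34/3, 70/3, 298/3]
R3 ← R3 − (2/5)·R2: [0, 0, -96/5, -84/5, 156/5, 132]
The echelon form has 3 nonzero rows, and every pivot lies in the first 5 columns, so rank(C) = rank([C|b]) = 3.
The system is consistent.
Free variables = (unknowns) − (rank) = 5 − 3 = 2.

2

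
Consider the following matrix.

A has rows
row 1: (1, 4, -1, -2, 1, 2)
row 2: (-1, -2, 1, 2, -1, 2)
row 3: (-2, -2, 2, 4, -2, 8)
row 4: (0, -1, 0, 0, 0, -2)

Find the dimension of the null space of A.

Row reduce to echelon form.
R2 ← R2 + R1: [0, 2, 0, 0, 0, 4]
R3 ← R3 + (2)·R1: [0, 6, 0, 0, 0, 12]
R3 ← R3 − (3)·R2: [0, 0, 0, 0, 0, 0]
R4 ← R4 + (1/2)·R2: [0, 0, 0, 0, 0, 0]
2 nonzero rows, so rank(A) = 2.
A has 6 columns; by rank–nullity, nullity = 6 − 2 = 4.

4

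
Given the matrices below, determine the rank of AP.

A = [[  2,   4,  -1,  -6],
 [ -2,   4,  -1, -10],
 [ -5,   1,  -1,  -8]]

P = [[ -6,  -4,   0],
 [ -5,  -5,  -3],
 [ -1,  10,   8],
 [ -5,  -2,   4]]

First compute AP:
[[ -1, -26, -44],
 [ 43,  -2, -60],
 [ 66,  21, -43]]
Now row reduce the product.
R2 ← R2 + (43)·R1: [0, -1120, -1952]
R3 ← R3 + (66)·R1: [0, -1695, -2947]
R3 ← R3 − (339/224)·R2: [0, 0, 50/7]
3 nonzero rows, so rank(AP) = 3.

3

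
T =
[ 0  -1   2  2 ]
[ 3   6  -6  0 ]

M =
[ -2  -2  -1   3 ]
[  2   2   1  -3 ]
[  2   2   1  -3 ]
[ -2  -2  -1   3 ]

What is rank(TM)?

1

First compute TM:
[[ -2,  -2,  -1,   3],
 [ -6,  -6,  -3,   9]]
Now row reduce the product.
R2 ← R2 − (3)·R1: [0, 0, 0, 0]
1 nonzero row, so rank(TM) = 1.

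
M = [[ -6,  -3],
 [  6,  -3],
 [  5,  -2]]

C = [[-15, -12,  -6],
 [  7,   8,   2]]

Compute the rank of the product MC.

2

First compute MC:
[[ 69,  48,  30],
 [-111, -96, -42],
 [-89, -76, -34]]
Now row reduce the product.
R2 ← R2 + (37/23)·R1: [0, -432/23, 144/23]
R3 ← R3 + (89/69)·R1: [0, -324/23, 108/23]
R3 ← R3 − (3/4)·R2: [0, 0, 0]
2 nonzero rows, so rank(MC) = 2.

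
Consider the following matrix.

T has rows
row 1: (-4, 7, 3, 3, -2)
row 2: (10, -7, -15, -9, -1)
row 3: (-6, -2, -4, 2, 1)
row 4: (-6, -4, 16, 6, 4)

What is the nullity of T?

Row reduce to echelon form.
R2 ← R2 + (5/2)·R1: [0, 21/2, -15/2, -3/2, -6]
R3 ← R3 − (3/2)·R1: [0, -25/2, -17/2, -5/2, 4]
R4 ← R4 − (3/2)·R1: [0, -29/2, 23/2, 3/2, 7]
R3 ← R3 + (25/21)·R2: [0, 0, -122/7, -30/7, -22/7]
R4 ← R4 + (29/21)·R2: [0, 0, 8/7, -4/7, -9/7]
R4 ← R4 + (4/61)·R3: [0, 0, 0, -52/61, -91/61]
4 nonzero rows, so rank(T) = 4.
T has 5 columns; by rank–nullity, nullity = 5 − 4 = 1.

1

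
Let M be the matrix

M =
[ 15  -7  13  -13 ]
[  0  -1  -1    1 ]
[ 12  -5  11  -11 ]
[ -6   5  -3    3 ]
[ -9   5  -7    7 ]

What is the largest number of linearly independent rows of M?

2

Row reduce to echelon form.
R3 ← R3 − (4/5)·R1: [0, 3/5, 3/5, -3/5]
R4 ← R4 + (2/5)·R1: [0, 11/5, 11/5, -11/5]
R5 ← R5 + (3/5)·R1: [0, 4/5, 4/5, -4/5]
R3 ← R3 + (3/5)·R2: [0, 0, 0, 0]
R4 ← R4 + (11/5)·R2: [0, 0, 0, 0]
R5 ← R5 + (4/5)·R2: [0, 0, 0, 0]
Echelon form has 2 nonzero rows, so rank(M) = 2.
The rank gives the maximum number of linearly independent rows: 2.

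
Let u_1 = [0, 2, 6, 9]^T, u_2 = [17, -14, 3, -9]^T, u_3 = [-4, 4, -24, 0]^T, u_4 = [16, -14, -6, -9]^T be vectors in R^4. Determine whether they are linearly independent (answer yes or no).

Form the matrix with these vectors as rows and row reduce.
Swap R1 ↔ R2
R3 ← R3 + (4/17)·R1: [0, 12/17, -396/17, -36/17]
R4 ← R4 − (16/17)·R1: [0, -14/17, -150/17, -9/17]
R3 ← R3 − (6/17)·R2: [0, 0, -432/17, -90/17]
R4 ← R4 + (7/17)·R2: [0, 0, -108/17, 54/17]
R4 ← R4 − (1/4)·R3: [0, 0, 0, 9/2]
4 nonzero rows, so the 4 vectors span a space of dimension 4.
Since 4 = 4, the vectors are linearly independent.

yes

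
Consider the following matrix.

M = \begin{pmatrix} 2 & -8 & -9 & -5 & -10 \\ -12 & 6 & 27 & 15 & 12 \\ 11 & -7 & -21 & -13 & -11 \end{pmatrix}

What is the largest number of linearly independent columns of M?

Row reduce to echelon form.
R2 ← R2 + (6)·R1: [0, -42, -27, -15, -48]
R3 ← R3 − (11/2)·R1: [0, 37, 57/2, 29/2, 44]
R3 ← R3 + (37/42)·R2: [0, 0, 33/7, 9/7, 12/7]
Echelon form has 3 nonzero rows, so rank(M) = 3.
The rank gives the maximum number of linearly independent columns: 3.

3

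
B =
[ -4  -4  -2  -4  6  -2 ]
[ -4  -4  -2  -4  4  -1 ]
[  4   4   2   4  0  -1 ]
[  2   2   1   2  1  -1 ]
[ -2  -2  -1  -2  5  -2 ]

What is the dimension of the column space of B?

2

Row reduce to echelon form.
R2 ← R2 − R1: [0, 0, 0, 0, -2, 1]
R3 ← R3 + R1: [0, 0, 0, 0, 6, -3]
R4 ← R4 + (1/2)·R1: [0, 0, 0, 0, 4, -2]
R5 ← R5 − (1/2)·R1: [0, 0, 0, 0, 2, -1]
R3 ← R3 + (3)·R2: [0, 0, 0, 0, 0, 0]
R4 ← R4 + (2)·R2: [0, 0, 0, 0, 0, 0]
R5 ← R5 + R2: [0, 0, 0, 0, 0, 0]
Echelon form has 2 nonzero rows, so rank(B) = 2.
The column space has dimension equal to the rank: 2.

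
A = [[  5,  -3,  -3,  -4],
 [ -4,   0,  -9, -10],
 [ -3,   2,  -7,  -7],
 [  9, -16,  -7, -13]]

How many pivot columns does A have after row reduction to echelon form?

Row reduce to echelon form.
R2 ← R2 + (4/5)·R1: [0, -12/5, -57/5, -66/5]
R3 ← R3 + (3/5)·R1: [0, 1/5, -44/5, -47/5]
R4 ← R4 − (9/5)·R1: [0, -53/5, -8/5, -29/5]
R3 ← R3 + (1/12)·R2: [0, 0, -39/4, -21/2]
R4 ← R4 − (53/12)·R2: [0, 0, 195/4, 105/2]
R4 ← R4 + (5)·R3: [0, 0, 0, 0]
Echelon form has 3 nonzero rows, so rank(A) = 3.
Each nonzero row contributes one pivot column: 3 pivot columns.

3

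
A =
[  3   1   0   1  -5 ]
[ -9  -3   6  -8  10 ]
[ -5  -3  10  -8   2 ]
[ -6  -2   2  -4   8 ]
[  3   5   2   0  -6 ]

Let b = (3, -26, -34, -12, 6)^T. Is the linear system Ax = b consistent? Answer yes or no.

Row reduce the augmented matrix [A | b].
R2 ← R2 + (3)·R1: [0, 0, 6, -5, -5, -17]
R3 ← R3 + (5/3)·R1: [0, -4/3, 10, -19/3, -19/3, -29]
R4 ← R4 + (2)·R1: [0, 0, 2, -2, -2, -6]
R5 ← R5 − R1: [0, 4, 2, -1, -1, 3]
Swap R2 ↔ R3
R5 ← R5 + (3)·R2: [0, 0, 32, -20, -20, -84]
R4 ← R4 − (1/3)·R3: [0, 0, 0, -1/3, -1/3, -1/3]
R5 ← R5 − (16/3)·R3: [0, 0, 0, 20/3, 20/3, 20/3]
R5 ← R5 + (20)·R4: [0, 0, 0, 0, 0, 0]
The echelon form has 4 nonzero rows, and every pivot lies in the first 5 columns, so rank(A) = rank([A|b]) = 4.
The system is consistent.

yes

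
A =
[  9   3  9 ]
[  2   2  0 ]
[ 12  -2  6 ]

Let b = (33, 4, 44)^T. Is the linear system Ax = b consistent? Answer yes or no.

yes

Row reduce the augmented matrix [A | b].
R2 ← R2 − (2/9)·R1: [0, 4/3, -2, -10/3]
R3 ← R3 − (4/3)·R1: [0, -6, -6, 0]
R3 ← R3 + (9/2)·R2: [0, 0, -15, -15]
The echelon form has 3 nonzero rows, and every pivot lies in the first 3 columns, so rank(A) = rank([A|b]) = 3.
The system is consistent.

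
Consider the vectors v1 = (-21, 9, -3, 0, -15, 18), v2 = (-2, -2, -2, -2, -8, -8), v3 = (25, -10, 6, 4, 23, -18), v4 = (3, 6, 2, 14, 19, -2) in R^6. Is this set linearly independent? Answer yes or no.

Form the matrix with these vectors as rows and row reduce.
R2 ← R2 − (2/21)·R1: [0, -20/7, -12/7, -2, -46/7, -68/7]
R3 ← R3 + (25/21)·R1: [0, 5/7, 17/7, 4, 36/7, 24/7]
R4 ← R4 + (1/7)·R1: [0, 51/7, 11/7, 14, 118/7, 4/7]
R3 ← R3 + (1/4)·R2: [0, 0, 2, 7/2, 7/2, 1]
R4 ← R4 + (51/20)·R2: [0, 0, -14/5, 89/10, 1/10, -121/5]
R4 ← R4 + (7/5)·R3: [0, 0, 0, 69/5, 5, -114/5]
4 nonzero rows, so the 4 vectors span a space of dimension 4.
Since 4 = 4, the vectors are linearly independent.

yes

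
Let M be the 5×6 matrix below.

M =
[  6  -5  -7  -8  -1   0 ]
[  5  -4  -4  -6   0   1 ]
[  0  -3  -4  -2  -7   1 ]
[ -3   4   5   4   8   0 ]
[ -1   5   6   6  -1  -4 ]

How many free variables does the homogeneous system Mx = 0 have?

2

Row reduce to echelon form.
R2 ← R2 − (5/6)·R1: [0, 1/6, 11/6, 2/3, 5/6, 1]
R4 ← R4 + (1/2)·R1: [0, 3/2, 3/2, 0, 15/2, 0]
R5 ← R5 + (1/6)·R1: [0, 25/6, 29/6, 14/3, -7/6, -4]
R3 ← R3 + (18)·R2: [0, 0, 29, 10, 8, 19]
R4 ← R4 − (9)·R2: [0, 0, -15, -6, 0, -9]
R5 ← R5 − (25)·R2: [0, 0, -41, -12, -22, -29]
R4 ← R4 + (15/29)·R3: [0, 0, 0, -24/29, 120/29, 24/29]
R5 ← R5 + (41/29)·R3: [0, 0, 0, 62/29, -310/29, -62/29]
R5 ← R5 + (31/12)·R4: [0, 0, 0, 0, 0, 0]
4 nonzero rows, so rank(M) = 4.
M has 6 columns; by rank–nullity, nullity = 6 − 4 = 2.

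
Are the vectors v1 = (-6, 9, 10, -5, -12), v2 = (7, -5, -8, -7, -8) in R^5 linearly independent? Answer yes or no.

yes

Form the matrix with these vectors as rows and row reduce.
R2 ← R2 + (7/6)·R1: [0, 11/2, 11/3, -77/6, -22]
2 nonzero rows, so the 2 vectors span a space of dimension 2.
Since 2 = 2, the vectors are linearly independent.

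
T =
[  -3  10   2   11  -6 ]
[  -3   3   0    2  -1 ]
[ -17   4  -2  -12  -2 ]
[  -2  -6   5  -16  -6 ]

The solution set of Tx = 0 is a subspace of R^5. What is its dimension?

1

Row reduce to echelon form.
R2 ← R2 − R1: [0, -7, -2, -9, 5]
R3 ← R3 − (17/3)·R1: [0, -158/3, -40/3, -223/3, 32]
R4 ← R4 − (2/3)·R1: [0, -38/3, 11/3, -70/3, -2]
R3 ← R3 − (158/21)·R2: [0, 0, 12/7, -139/21, -118/21]
R4 ← R4 − (38/21)·R2: [0, 0, 51/7, -148/21, -232/21]
R4 ← R4 − (17/4)·R3: [0, 0, 0, 253/12, 77/6]
4 nonzero rows, so rank(T) = 4.
T has 5 columns; by rank–nullity, nullity = 5 − 4 = 1.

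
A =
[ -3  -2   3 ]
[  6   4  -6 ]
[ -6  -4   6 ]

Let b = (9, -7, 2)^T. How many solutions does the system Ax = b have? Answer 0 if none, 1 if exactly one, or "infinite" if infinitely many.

Row reduce the augmented matrix [A | b].
R2 ← R2 + (2)·R1: [0, 0, 0, 11]
R3 ← R3 − (2)·R1: [0, 0, 0, -16]
R3 ← R3 + (16/11)·R2: [0, 0, 0, 0]
The echelon form has 2 nonzero rows; the last pivot sits in the augmented column, so rank(A) = 1 but rank([A|b]) = 2.
Since the ranks differ, the system is inconsistent.
It has no solutions.

0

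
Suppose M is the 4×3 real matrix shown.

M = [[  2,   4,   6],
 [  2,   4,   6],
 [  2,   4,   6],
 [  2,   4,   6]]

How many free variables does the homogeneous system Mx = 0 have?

Row reduce to echelon form.
R2 ← R2 − R1: [0, 0, 0]
R3 ← R3 − R1: [0, 0, 0]
R4 ← R4 − R1: [0, 0, 0]
1 nonzero row, so rank(M) = 1.
M has 3 columns; by rank–nullity, nullity = 3 − 1 = 2.

2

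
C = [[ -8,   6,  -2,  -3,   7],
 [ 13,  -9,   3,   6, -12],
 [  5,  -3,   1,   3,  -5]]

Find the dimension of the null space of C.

3

Row reduce to echelon form.
R2 ← R2 + (13/8)·R1: [0, 3/4, -1/4, 9/8, -5/8]
R3 ← R3 + (5/8)·R1: [0, 3/4, -1/4, 9/8, -5/8]
R3 ← R3 − R2: [0, 0, 0, 0, 0]
2 nonzero rows, so rank(C) = 2.
C has 5 columns; by rank–nullity, nullity = 5 − 2 = 3.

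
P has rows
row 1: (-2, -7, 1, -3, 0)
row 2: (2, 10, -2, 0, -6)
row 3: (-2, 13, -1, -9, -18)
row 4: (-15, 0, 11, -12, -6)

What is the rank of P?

3

Row reduce to echelon form.
R2 ← R2 + R1: [0, 3, -1, -3, -6]
R3 ← R3 − R1: [0, 20, -2, -6, -18]
R4 ← R4 − (15/2)·R1: [0, 105/2, 7/2, 21/2, -6]
R3 ← R3 − (20/3)·R2: [0, 0, 14/3, 14, 22]
R4 ← R4 − (35/2)·R2: [0, 0, 21, 63, 99]
R4 ← R4 − (9/2)·R3: [0, 0, 0, 0, 0]
Echelon form has 3 nonzero rows, so rank(P) = 3.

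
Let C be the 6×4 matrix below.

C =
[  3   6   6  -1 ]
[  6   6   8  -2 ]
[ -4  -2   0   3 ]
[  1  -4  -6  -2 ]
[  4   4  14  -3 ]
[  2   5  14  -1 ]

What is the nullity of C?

0

Row reduce to echelon form.
R2 ← R2 − (2)·R1: [0, -6, -4, 0]
R3 ← R3 + (4/3)·R1: [0, 6, 8, 5/3]
R4 ← R4 − (1/3)·R1: [0, -6, -8, -5/3]
R5 ← R5 − (4/3)·R1: [0, -4, 6, -5/3]
R6 ← R6 − (2/3)·R1: [0, 1, 10, -1/3]
R3 ← R3 + R2: [0, 0, 4, 5/3]
R4 ← R4 − R2: [0, 0, -4, -5/3]
R5 ← R5 − (2/3)·R2: [0, 0, 26/3, -5/3]
R6 ← R6 + (1/6)·R2: [0, 0, 28/3, -1/3]
R4 ← R4 + R3: [0, 0, 0, 0]
R5 ← R5 − (13/6)·R3: [0, 0, 0, -95/18]
R6 ← R6 − (7/3)·R3: [0, 0, 0, -38/9]
Swap R4 ↔ R5
R6 ← R6 − (4/5)·R4: [0, 0, 0, 0]
4 nonzero rows, so rank(C) = 4.
C has 4 columns; by rank–nullity, nullity = 4 − 4 = 0.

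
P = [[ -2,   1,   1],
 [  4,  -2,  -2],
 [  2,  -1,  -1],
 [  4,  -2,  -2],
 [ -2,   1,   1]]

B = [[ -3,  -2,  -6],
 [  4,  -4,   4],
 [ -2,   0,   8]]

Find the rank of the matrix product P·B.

1

First compute PB:
[[  8,   0,  24],
 [-16,   0, -48],
 [ -8,   0, -24],
 [-16,   0, -48],
 [  8,   0,  24]]
Now row reduce the product.
R2 ← R2 + (2)·R1: [0, 0, 0]
R3 ← R3 + R1: [0, 0, 0]
R4 ← R4 + (2)·R1: [0, 0, 0]
R5 ← R5 − R1: [0, 0, 0]
1 nonzero row, so rank(PB) = 1.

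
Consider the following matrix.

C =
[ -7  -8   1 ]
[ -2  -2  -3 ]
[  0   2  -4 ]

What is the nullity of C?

Row reduce to echelon form.
R2 ← R2 − (2/7)·R1: [0, 2/7, -23/7]
R3 ← R3 − (7)·R2: [0, 0, 19]
3 nonzero rows, so rank(C) = 3.
C has 3 columns; by rank–nullity, nullity = 3 − 3 = 0.

0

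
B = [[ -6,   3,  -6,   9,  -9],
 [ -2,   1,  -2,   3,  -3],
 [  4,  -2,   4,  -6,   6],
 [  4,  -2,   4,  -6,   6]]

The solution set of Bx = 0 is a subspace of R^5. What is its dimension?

4

Row reduce to echelon form.
R2 ← R2 − (1/3)·R1: [0, 0, 0, 0, 0]
R3 ← R3 + (2/3)·R1: [0, 0, 0, 0, 0]
R4 ← R4 + (2/3)·R1: [0, 0, 0, 0, 0]
1 nonzero row, so rank(B) = 1.
B has 5 columns; by rank–nullity, nullity = 5 − 1 = 4.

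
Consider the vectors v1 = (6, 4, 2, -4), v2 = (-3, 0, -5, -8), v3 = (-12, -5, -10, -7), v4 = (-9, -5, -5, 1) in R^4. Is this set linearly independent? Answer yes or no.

Form the matrix with these vectors as rows and row reduce.
R2 ← R2 + (1/2)·R1: [0, 2, -4, -10]
R3 ← R3 + (2)·R1: [0, 3, -6, -15]
R4 ← R4 + (3/2)·R1: [0, 1, -2, -5]
R3 ← R3 − (3/2)·R2: [0, 0, 0, 0]
R4 ← R4 − (1/2)·R2: [0, 0, 0, 0]
2 nonzero rows, so the 4 vectors span a space of dimension 2.
Since 2 < 4, the vectors are linearly dependent.

no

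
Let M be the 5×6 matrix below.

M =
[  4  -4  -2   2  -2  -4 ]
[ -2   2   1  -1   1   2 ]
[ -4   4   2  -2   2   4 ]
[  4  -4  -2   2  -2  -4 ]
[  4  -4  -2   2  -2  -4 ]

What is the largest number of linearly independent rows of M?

1

Row reduce to echelon form.
R2 ← R2 + (1/2)·R1: [0, 0, 0, 0, 0, 0]
R3 ← R3 + R1: [0, 0, 0, 0, 0, 0]
R4 ← R4 − R1: [0, 0, 0, 0, 0, 0]
R5 ← R5 − R1: [0, 0, 0, 0, 0, 0]
Echelon form has 1 nonzero row, so rank(M) = 1.
The rank gives the maximum number of linearly independent rows: 1.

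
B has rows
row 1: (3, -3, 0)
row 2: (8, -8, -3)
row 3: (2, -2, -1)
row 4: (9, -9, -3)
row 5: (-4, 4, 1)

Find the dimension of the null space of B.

1

Row reduce to echelon form.
R2 ← R2 − (8/3)·R1: [0, 0, -3]
R3 ← R3 − (2/3)·R1: [0, 0, -1]
R4 ← R4 − (3)·R1: [0, 0, -3]
R5 ← R5 + (4/3)·R1: [0, 0, 1]
R3 ← R3 − (1/3)·R2: [0, 0, 0]
R4 ← R4 − R2: [0, 0, 0]
R5 ← R5 + (1/3)·R2: [0, 0, 0]
2 nonzero rows, so rank(B) = 2.
B has 3 columns; by rank–nullity, nullity = 3 − 2 = 1.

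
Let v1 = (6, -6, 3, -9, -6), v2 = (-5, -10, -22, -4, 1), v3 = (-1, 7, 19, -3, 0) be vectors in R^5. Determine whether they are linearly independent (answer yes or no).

Form the matrix with these vectors as rows and row reduce.
R2 ← R2 + (5/6)·R1: [0, -15, -39/2, -23/2, -4]
R3 ← R3 + (1/6)·R1: [0, 6, 39/2, -9/2, -1]
R3 ← R3 + (2/5)·R2: [0, 0, 117/10, -91/10, -13/5]
3 nonzero rows, so the 3 vectors span a space of dimension 3.
Since 3 = 3, the vectors are linearly independent.

yes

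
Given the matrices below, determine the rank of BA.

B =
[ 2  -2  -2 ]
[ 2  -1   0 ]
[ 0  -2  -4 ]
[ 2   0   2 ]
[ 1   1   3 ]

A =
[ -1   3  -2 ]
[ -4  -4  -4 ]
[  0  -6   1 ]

2

First compute BA:
[[  6,  26,   2],
 [  2,  10,   0],
 [  8,  32,   4],
 [ -2,  -6,  -2],
 [ -5, -19,  -3]]
Now row reduce the product.
R2 ← R2 − (1/3)·R1: [0, 4/3, -2/3]
R3 ← R3 − (4/3)·R1: [0, -8/3, 4/3]
R4 ← R4 + (1/3)·R1: [0, 8/3, -4/3]
R5 ← R5 + (5/6)·R1: [0, 8/3, -4/3]
R3 ← R3 + (2)·R2: [0, 0, 0]
R4 ← R4 − (2)·R2: [0, 0, 0]
R5 ← R5 − (2)·R2: [0, 0, 0]
2 nonzero rows, so rank(BA) = 2.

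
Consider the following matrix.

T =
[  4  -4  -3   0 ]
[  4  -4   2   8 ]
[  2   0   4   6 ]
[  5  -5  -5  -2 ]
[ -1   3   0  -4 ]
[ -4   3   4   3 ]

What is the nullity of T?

1

Row reduce to echelon form.
R2 ← R2 − R1: [0, 0, 5, 8]
R3 ← R3 − (1/2)·R1: [0, 2, 11/2, 6]
R4 ← R4 − (5/4)·R1: [0, 0, -5/4, -2]
R5 ← R5 + (1/4)·R1: [0, 2, -3/4, -4]
R6 ← R6 + R1: [0, -1, 1, 3]
Swap R2 ↔ R3
R5 ← R5 − R2: [0, 0, -25/4, -10]
R6 ← R6 + (1/2)·R2: [0, 0, 15/4, 6]
R4 ← R4 + (1/4)·R3: [0, 0, 0, 0]
R5 ← R5 + (5/4)·R3: [0, 0, 0, 0]
R6 ← R6 − (3/4)·R3: [0, 0, 0, 0]
3 nonzero rows, so rank(T) = 3.
T has 4 columns; by rank–nullity, nullity = 4 − 3 = 1.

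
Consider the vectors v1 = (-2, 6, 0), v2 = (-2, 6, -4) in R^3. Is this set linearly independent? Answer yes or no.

yes

Form the matrix with these vectors as rows and row reduce.
R2 ← R2 − R1: [0, 0, -4]
2 nonzero rows, so the 2 vectors span a space of dimension 2.
Since 2 = 2, the vectors are linearly independent.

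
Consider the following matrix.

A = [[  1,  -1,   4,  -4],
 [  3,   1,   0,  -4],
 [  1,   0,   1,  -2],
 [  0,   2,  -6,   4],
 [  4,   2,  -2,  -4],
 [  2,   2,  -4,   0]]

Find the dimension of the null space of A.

2

Row reduce to echelon form.
R2 ← R2 − (3)·R1: [0, 4, -12, 8]
R3 ← R3 − R1: [0, 1, -3, 2]
R5 ← R5 − (4)·R1: [0, 6, -18, 12]
R6 ← R6 − (2)·R1: [0, 4, -12, 8]
R3 ← R3 − (1/4)·R2: [0, 0, 0, 0]
R4 ← R4 − (1/2)·R2: [0, 0, 0, 0]
R5 ← R5 − (3/2)·R2: [0, 0, 0, 0]
R6 ← R6 − R2: [0, 0, 0, 0]
2 nonzero rows, so rank(A) = 2.
A has 4 columns; by rank–nullity, nullity = 4 − 2 = 2.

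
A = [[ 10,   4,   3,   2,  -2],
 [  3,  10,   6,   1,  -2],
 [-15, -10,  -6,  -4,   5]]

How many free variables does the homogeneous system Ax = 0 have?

2

Row reduce to echelon form.
R2 ← R2 − (3/10)·R1: [0, 44/5, 51/10, 2/5, -7/5]
R3 ← R3 + (3/2)·R1: [0, -4, -3/2, -1, 2]
R3 ← R3 + (5/11)·R2: [0, 0, 9/11, -9/11, 15/11]
3 nonzero rows, so rank(A) = 3.
A has 5 columns; by rank–nullity, nullity = 5 − 3 = 2.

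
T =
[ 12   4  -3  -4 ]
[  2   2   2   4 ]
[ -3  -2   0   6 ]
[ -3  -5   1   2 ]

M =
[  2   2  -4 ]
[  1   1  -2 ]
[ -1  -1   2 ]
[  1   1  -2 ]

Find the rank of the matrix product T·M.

First compute TM:
[[ 27,  27, -54],
 [  8,   8, -16],
 [ -2,  -2,   4],
 [-10, -10,  20]]
Now row reduce the product.
R2 ← R2 − (8/27)·R1: [0, 0, 0]
R3 ← R3 + (2/27)·R1: [0, 0, 0]
R4 ← R4 + (10/27)·R1: [0, 0, 0]
1 nonzero row, so rank(TM) = 1.

1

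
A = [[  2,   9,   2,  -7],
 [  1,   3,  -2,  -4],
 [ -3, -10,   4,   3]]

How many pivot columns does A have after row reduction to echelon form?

3

Row reduce to echelon form.
R2 ← R2 − (1/2)·R1: [0, -3/2, -3, -1/2]
R3 ← R3 + (3/2)·R1: [0, 7/2, 7, -15/2]
R3 ← R3 + (7/3)·R2: [0, 0, 0, -26/3]
Echelon form has 3 nonzero rows, so rank(A) = 3.
Each nonzero row contributes one pivot column: 3 pivot columns.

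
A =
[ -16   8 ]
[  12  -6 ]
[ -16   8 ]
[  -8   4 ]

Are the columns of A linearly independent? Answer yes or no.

Row reduce A to echelon form.
R2 ← R2 + (3/4)·R1: [0, 0]
R3 ← R3 − R1: [0, 0]
R4 ← R4 − (1/2)·R1: [0, 0]
1 pivot among 2 columns.
Only 1 < 2 pivot columns, so the columns are linearly dependent.

no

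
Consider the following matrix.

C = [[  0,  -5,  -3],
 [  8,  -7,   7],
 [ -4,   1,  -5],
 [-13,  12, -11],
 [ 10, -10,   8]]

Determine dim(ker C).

1

Row reduce to echelon form.
Swap R1 ↔ R2
R3 ← R3 + (1/2)·R1: [0, -5/2, -3/2]
R4 ← R4 + (13/8)·R1: [0, 5/8, 3/8]
R5 ← R5 − (5/4)·R1: [0, -5/4, -3/4]
R3 ← R3 − (1/2)·R2: [0, 0, 0]
R4 ← R4 + (1/8)·R2: [0, 0, 0]
R5 ← R5 − (1/4)·R2: [0, 0, 0]
2 nonzero rows, so rank(C) = 2.
C has 3 columns; by rank–nullity, nullity = 3 − 2 = 1.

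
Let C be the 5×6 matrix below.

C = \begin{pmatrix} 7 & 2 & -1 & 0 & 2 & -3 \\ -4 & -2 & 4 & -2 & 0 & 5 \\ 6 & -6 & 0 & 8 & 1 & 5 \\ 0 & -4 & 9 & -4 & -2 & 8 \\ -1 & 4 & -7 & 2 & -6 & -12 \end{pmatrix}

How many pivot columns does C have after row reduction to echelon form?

5

Row reduce to echelon form.
R2 ← R2 + (4/7)·R1: [0, -6/7, 24/7, -2, 8/7, 23/7]
R3 ← R3 − (6/7)·R1: [0, -54/7, 6/7, 8, -5/7, 53/7]
R5 ← R5 + (1/7)·R1: [0, 30/7, -50/7, 2, -40/7, -87/7]
R3 ← R3 − (9)·R2: [0, 0, -30, 26, -11, -22]
R4 ← R4 − (14/3)·R2: [0, 0, -7, 16/3, -22/3, -22/3]
R5 ← R5 + (5)·R2: [0, 0, 10, -8, 0, 4]
R4 ← R4 − (7/30)·R3: [0, 0, 0, -11/15, -143/30, -11/5]
R5 ← R5 + (1/3)·R3: [0, 0, 0, 2/3, -11/3, -10/3]
R5 ← R5 + (10/11)·R4: [0, 0, 0, 0, -8, -16/3]
Echelon form has 5 nonzero rows, so rank(C) = 5.
Each nonzero row contributes one pivot column: 5 pivot columns.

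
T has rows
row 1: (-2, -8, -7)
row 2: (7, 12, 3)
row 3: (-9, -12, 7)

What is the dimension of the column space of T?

3

Row reduce to echelon form.
R2 ← R2 + (7/2)·R1: [0, -16, -43/2]
R3 ← R3 − (9/2)·R1: [0, 24, 77/2]
R3 ← R3 + (3/2)·R2: [0, 0, 25/4]
Echelon form has 3 nonzero rows, so rank(T) = 3.
The column space has dimension equal to the rank: 3.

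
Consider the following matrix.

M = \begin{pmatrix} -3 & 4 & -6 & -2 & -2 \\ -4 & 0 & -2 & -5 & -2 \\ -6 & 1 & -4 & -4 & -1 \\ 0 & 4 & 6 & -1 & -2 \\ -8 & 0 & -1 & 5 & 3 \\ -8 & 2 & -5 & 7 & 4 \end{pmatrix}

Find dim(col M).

5

Row reduce to echelon form.
R2 ← R2 − (4/3)·R1: [0, -16/3, 6, -7/3, 2/3]
R3 ← R3 − (2)·R1: [0, -7, 8, 0, 3]
R5 ← R5 − (8/3)·R1: [0, -32/3, 15, 31/3, 25/3]
R6 ← R6 − (8/3)·R1: [0, -26/3, 11, 37/3, 28/3]
R3 ← R3 − (21/16)·R2: [0, 0, 1/8, 49/16, 17/8]
R4 ← R4 + (3/4)·R2: [0, 0, 21/2, -11/4, -3/2]
R5 ← R5 − (2)·R2: [0, 0, 3, 15, 7]
R6 ← R6 − (13/8)·R2: [0, 0, 5/4, 129/8, 33/4]
R4 ← R4 − (84)·R3: [0, 0, 0, -260, -180]
R5 ← R5 − (24)·R3: [0, 0, 0, -117/2, -44]
R6 ← R6 − (10)·R3: [0, 0, 0, -29/2, -13]
R5 ← R5 − (9/40)·R4: [0, 0, 0, 0, -7/2]
R6 ← R6 − (29/520)·R4: [0, 0, 0, 0, -77/26]
R6 ← R6 − (11/13)·R5: [0, 0, 0, 0, 0]
Echelon form has 5 nonzero rows, so rank(M) = 5.
The column space has dimension equal to the rank: 5.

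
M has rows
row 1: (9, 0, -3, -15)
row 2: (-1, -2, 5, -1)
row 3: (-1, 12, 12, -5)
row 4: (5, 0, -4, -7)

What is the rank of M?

3

Row reduce to echelon form.
R2 ← R2 + (1/9)·R1: [0, -2, 14/3, -8/3]
R3 ← R3 + (1/9)·R1: [0, 12, 35/3, -20/3]
R4 ← R4 − (5/9)·R1: [0, 0, -7/3, 4/3]
R3 ← R3 + (6)·R2: [0, 0, 119/3, -68/3]
R4 ← R4 + (1/17)·R3: [0, 0, 0, 0]
Echelon form has 3 nonzero rows, so rank(M) = 3.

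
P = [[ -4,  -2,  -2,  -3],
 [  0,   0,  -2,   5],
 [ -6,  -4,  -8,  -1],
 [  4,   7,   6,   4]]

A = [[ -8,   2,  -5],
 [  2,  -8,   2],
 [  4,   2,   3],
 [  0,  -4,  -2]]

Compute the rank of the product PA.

First compute PA:
[[ 20,  16,  16],
 [ -8, -24, -16],
 [  8,   8,   0],
 [  6, -52,   4]]
Now row reduce the product.
R2 ← R2 + (2/5)·R1: [0, -88/5, -48/5]
R3 ← R3 − (2/5)·R1: [0, 8/5, -32/5]
R4 ← R4 − (3/10)·R1: [0, -284/5, -4/5]
R3 ← R3 + (1/11)·R2: [0, 0, -80/11]
R4 ← R4 − (71/22)·R2: [0, 0, 332/11]
R4 ← R4 + (83/20)·R3: [0, 0, 0]
3 nonzero rows, so rank(PA) = 3.

3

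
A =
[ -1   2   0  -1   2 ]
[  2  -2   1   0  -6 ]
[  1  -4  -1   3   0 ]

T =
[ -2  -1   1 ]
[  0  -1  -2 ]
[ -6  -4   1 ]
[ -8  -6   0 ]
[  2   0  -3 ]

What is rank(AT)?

2

First compute AT:
[[ 14,   5, -11],
 [-22,  -4,  25],
 [-20, -11,   8]]
Now row reduce the product.
R2 ← R2 + (11/7)·R1: [0, 27/7, 54/7]
R3 ← R3 + (10/7)·R1: [0, -27/7, -54/7]
R3 ← R3 + R2: [0, 0, 0]
2 nonzero rows, so rank(AT) = 2.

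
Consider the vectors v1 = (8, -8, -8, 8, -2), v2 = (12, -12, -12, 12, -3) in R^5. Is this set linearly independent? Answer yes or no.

Form the matrix with these vectors as rows and row reduce.
R2 ← R2 − (3/2)·R1: [0, 0, 0, 0, 0]
1 nonzero row, so the 2 vectors span a space of dimension 1.
Since 1 < 2, the vectors are linearly dependent.

no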